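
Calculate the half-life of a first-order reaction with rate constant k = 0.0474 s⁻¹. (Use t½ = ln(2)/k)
14.62 s

t½ = ln(2)/k = 0.6931/0.0474 = 14.62 s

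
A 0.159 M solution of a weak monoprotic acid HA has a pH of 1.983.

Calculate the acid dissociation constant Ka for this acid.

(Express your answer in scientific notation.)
K_a = 7.28e-04

[H⁺] = 10^(−pH) = 10^(−1.983) = 1.040e-02 M. For HA ⇌ H⁺ + A⁻, Ka = x²/(C − x) = (1.040e-02)²/(0.159 − 1.040e-02) = 7.28e-04.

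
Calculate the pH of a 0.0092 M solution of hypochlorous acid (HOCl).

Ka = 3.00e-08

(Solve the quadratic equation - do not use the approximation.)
pH = 4.78

x² + Ka×x - Ka×C = 0. Using quadratic formula: [H⁺] = 1.6598e-05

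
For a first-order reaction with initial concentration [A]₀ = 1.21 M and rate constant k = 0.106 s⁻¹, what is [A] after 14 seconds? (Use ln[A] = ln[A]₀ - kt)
0.2743 M

ln[A] = ln[A]₀ - k·t = ln(1.21) - (0.106)·(14) = 0.1906 - 1.4840 = -1.2934
[A] = e^(-1.2934) = 0.2743 M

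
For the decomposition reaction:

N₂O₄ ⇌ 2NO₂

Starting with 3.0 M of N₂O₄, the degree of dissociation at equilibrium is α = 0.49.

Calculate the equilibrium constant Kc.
K_c = 5.6494

x = α·[A]₀ = 0.49 × 3.0 = 1.47 M dissociated.
At eq: [N₂O₄] = 3.0 − 1.47 = 1.53 M; [NO₂] = 2x = 2.94 M.
Kc = [NO₂]²/[N₂O₄] = (2.94)²/1.53 = 5.649.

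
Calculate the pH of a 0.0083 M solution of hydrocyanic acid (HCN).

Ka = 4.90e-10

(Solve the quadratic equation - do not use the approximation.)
pH = 5.70

x² + Ka×x - Ka×C = 0. Using quadratic formula: [H⁺] = 2.0164e-06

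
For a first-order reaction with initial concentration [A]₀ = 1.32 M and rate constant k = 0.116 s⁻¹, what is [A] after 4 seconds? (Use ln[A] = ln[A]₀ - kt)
0.8300 M

ln[A] = ln[A]₀ - k·t = ln(1.32) - (0.116)·(4) = 0.2776 - 0.4640 = -0.1864
[A] = e^(-0.1864) = 0.8300 M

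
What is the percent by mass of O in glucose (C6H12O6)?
Mass of O in formula = 16.0 × 6 = 96 g/mol
Molar mass = 180.16 g/mol
% O = (96/180.16) × 100% = 53.29%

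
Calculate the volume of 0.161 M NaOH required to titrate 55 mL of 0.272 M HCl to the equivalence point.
V_{base} = 92.9 mL

At equivalence: moles acid = moles base.
moles HCl = 0.272 M × 0.055 L = 0.01496 mol
V_NaOH = 0.01496 mol ÷ 0.161 M = 0.09292 L = 92.9 mL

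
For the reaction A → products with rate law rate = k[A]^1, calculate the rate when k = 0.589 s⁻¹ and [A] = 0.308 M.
0.1814 M/s

rate = k·[A]^1 = 0.589·(0.308)^1 = 0.589·0.308 = 0.1814 M/s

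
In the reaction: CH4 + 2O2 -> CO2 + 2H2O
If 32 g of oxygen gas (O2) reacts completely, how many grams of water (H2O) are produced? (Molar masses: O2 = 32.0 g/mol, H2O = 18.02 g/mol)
Moles of O2 = 32 g ÷ 32.0 g/mol = 1 mol
Mole ratio: 2 mol H2O / 2 mol O2
Moles of H2O = 1 × (2/2) = 1 mol
Mass of H2O = 1 mol × 18.02 g/mol = 18.02 g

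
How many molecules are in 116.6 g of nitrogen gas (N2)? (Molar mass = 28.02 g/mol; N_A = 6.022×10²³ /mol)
Moles = 116.6 g ÷ 28.02 g/mol = 4.16131 mol
Molecules = 4.16131 mol × 6.022×10²³ /mol = 2.506e+24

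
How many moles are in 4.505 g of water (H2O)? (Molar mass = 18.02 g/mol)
Moles = 4.505 g ÷ 18.02 g/mol = 0.25 mol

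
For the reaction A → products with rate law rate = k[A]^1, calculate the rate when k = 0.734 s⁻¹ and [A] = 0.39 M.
0.2863 M/s

rate = k·[A]^1 = 0.734·(0.39)^1 = 0.734·0.39 = 0.2863 M/s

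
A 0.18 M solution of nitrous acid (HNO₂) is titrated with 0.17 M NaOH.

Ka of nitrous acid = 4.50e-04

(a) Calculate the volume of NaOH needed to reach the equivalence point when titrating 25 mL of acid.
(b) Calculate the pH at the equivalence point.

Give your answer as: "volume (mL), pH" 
V = 26.5 mL, pH = 8.14

(a) At equivalence: moles acid = moles base.
moles acid = 0.18 × 0.025 = 0.0045 mol; V_NaOH = 0.0045/0.17 = 0.02647 L = 26.5 mL.
(b) At equivalence, all acid → conjugate base A⁻ at [A⁻] = 0.0045/0.05147 = 0.08743 M.
Kb = Kw/Ka = 1.0e-14/4.50e-04 = 2.222e-11; [OH⁻] = √(Kb·[A⁻]) = 1.394e-06; pOH = 5.86; pH = 14 − pOH = 8.14.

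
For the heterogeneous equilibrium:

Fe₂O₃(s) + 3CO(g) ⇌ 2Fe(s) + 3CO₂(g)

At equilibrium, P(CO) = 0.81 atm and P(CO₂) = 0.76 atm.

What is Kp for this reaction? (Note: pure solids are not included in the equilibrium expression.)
K_p = 0.826

Solids (Fe₂O₃, Fe) are excluded.
Kp = P(CO₂)³/P(CO)³ = (0.76)³/(0.81)³ = 0.439/0.5314 = 0.826.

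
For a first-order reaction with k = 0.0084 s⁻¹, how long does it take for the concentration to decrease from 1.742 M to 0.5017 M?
148.19 s

From ln[A] = ln[A]₀ - k·t: t = ln([A]₀/[A])/k = ln(1.742/0.5017)/0.0084 = ln(3.4722)/0.0084 = 1.2448/0.0084 = 148.19 s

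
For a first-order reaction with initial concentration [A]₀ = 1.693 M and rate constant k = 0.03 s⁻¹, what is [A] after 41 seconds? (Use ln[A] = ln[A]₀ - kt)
0.4949 M

ln[A] = ln[A]₀ - k·t = ln(1.693) - (0.03)·(41) = 0.5265 - 1.2300 = -0.7035
[A] = e^(-0.7035) = 0.4949 M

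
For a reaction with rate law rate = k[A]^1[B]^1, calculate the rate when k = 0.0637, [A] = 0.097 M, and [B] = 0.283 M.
0.001749 M/s

rate = k·[A]^1·[B]^1 = 0.0637·(0.097)^1·(0.283)^1 = 0.0637·0.097·0.283 = 0.001749 M/s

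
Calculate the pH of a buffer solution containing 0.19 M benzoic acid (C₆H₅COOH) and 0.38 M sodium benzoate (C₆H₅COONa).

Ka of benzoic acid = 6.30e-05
pH = 4.50

pKa = -log(6.30e-05) = 4.20. pH = pKa + log([A⁻]/[HA]) = 4.20 + log(0.38/0.19)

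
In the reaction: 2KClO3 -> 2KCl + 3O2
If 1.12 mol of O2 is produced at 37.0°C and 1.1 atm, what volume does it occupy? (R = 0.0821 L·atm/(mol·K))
T = 37.0°C + 273.15 = 310.15 K
V = nRT/P = (1.12 × 0.0821 × 310.15) / 1.1
V = 25.93 L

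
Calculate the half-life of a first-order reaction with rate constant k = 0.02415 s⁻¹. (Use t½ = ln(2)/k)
28.70 s

t½ = ln(2)/k = 0.6931/0.02415 = 28.70 s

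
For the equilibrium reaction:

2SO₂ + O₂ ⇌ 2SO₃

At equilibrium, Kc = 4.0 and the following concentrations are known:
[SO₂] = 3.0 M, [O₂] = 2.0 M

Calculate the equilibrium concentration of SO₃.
[SO₃] = 8.4853 M

Kc = ([SO₃]^2) / ([SO₂]^2 × [O₂]) = 4.0
[SO₃]^2 = Kc · (reactant terms)/(other product terms) = 4.0 · 18 / 1 = 72
[SO₃] = (72)^(1/2) = 8.4853 M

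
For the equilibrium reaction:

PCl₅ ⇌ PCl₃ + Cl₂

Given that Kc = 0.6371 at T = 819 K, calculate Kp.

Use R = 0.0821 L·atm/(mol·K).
K_p = 42.8385

Δn = (moles gaseous products) − (moles gaseous reactants) = 1
T = 819 K; RT = 0.0821 × 819 = 67.2399
Kp = Kc·(RT)^Δn = 0.6371 × (67.2399)^1 = 0.6371 × 67.2399 = 42.8385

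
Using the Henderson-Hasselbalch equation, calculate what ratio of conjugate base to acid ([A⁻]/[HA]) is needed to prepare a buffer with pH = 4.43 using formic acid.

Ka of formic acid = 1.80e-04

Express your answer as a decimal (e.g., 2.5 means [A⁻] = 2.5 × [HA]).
[A⁻]/[HA] = 4.845

pKa = −log(1.80e-04) = 3.7447. pH = pKa + log([A⁻]/[HA]). 4.43 = 3.7447 + log(ratio). log(ratio) = 4.43 − 3.7447 = 0.6853. ratio = 10^(0.6853) = 4.845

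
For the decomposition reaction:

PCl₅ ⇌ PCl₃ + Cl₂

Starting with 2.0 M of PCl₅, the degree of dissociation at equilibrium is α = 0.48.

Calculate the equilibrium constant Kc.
K_c = 0.8862

x = α·[A]₀ = 0.48 × 2.0 = 0.96 M dissociated.
At eq: [PCl₅] = 2.0 − 0.96 = 1.04 M; [PCl₃] = [Cl₂] = x = 0.96 M.
Kc = [PCl₃][Cl₂]/[PCl₅] = (0.96)²/1.04 = 0.8862.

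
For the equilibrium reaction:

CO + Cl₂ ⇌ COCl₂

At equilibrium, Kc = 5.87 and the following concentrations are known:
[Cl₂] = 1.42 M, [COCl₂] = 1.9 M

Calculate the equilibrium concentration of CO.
[CO] = 0.2279 M

Kc = ([COCl₂]) / ([CO] × [Cl₂]) = 5.87
[CO]^1 = (product terms)/(Kc · other reactant terms) = 1.9 / (5.87 · 1.42) = 0.22794
[CO] = 0.2279 M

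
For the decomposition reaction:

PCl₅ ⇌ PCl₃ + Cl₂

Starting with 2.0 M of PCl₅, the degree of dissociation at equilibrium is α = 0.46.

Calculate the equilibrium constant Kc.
K_c = 0.7837

x = α·[A]₀ = 0.46 × 2.0 = 0.92 M dissociated.
At eq: [PCl₅] = 2.0 − 0.92 = 1.08 M; [PCl₃] = [Cl₂] = x = 0.92 M.
Kc = [PCl₃][Cl₂]/[PCl₅] = (0.92)²/1.08 = 0.7837.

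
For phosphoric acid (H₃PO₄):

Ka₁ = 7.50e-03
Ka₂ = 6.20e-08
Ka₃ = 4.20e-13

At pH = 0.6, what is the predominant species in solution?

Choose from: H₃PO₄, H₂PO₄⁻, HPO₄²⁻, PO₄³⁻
H₃PO₄

pKa1 = 2.12, pKa2 = 7.21, pKa3 = 12.38. Each pKa is the crossover between adjacent species; pH = 0.6 lies in the region where H₃PO₄ predominates.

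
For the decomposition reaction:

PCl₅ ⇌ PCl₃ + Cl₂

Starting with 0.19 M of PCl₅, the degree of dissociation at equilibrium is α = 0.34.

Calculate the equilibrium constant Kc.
K_c = 0.0333

x = α·[A]₀ = 0.34 × 0.19 = 0.0646 M dissociated.
At eq: [PCl₅] = 0.19 − 0.0646 = 0.1254 M; [PCl₃] = [Cl₂] = x = 0.0646 M.
Kc = [PCl₃][Cl₂]/[PCl₅] = (0.0646)²/0.1254 = 0.03328.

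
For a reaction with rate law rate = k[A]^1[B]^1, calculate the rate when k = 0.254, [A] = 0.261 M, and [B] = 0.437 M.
0.02897 M/s

rate = k·[A]^1·[B]^1 = 0.254·(0.261)^1·(0.437)^1 = 0.254·0.261·0.437 = 0.02897 M/s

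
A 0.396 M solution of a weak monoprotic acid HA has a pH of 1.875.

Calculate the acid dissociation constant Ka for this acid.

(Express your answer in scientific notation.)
K_a = 4.65e-04

[H⁺] = 10^(−pH) = 10^(−1.875) = 1.334e-02 M. For HA ⇌ H⁺ + A⁻, Ka = x²/(C − x) = (1.334e-02)²/(0.396 − 1.334e-02) = 4.65e-04.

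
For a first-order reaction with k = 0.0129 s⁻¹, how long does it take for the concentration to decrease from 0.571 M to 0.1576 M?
99.79 s

From ln[A] = ln[A]₀ - k·t: t = ln([A]₀/[A])/k = ln(0.571/0.1576)/0.0129 = ln(3.6231)/0.0129 = 1.2873/0.0129 = 99.79 s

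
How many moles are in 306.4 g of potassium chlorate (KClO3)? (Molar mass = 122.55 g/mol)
Moles = 306.4 g ÷ 122.55 g/mol = 2.5 mol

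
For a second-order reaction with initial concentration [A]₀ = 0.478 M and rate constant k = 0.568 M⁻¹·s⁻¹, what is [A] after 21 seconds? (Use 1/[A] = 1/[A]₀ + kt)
0.0713 M

1/[A] = 1/[A]₀ + k·t = 1/0.478 + (0.568)·(21) = 2.0921 + 11.9280 = 14.0201
[A] = 1/14.0201 = 0.0713 M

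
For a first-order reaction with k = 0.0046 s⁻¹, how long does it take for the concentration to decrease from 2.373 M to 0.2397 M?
498.37 s

From ln[A] = ln[A]₀ - k·t: t = ln([A]₀/[A])/k = ln(2.373/0.2397)/0.0046 = ln(9.8999)/0.0046 = 2.2925/0.0046 = 498.37 s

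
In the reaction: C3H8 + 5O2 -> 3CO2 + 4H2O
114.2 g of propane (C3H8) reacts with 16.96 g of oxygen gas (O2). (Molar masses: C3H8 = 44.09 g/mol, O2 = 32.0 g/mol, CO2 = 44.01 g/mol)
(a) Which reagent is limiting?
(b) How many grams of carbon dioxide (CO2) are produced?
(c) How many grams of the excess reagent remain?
(a) O2, (b) 14 g, (c) 109.5 g

Moles of C3H8 = 114.2 g ÷ 44.09 g/mol = 2.59016 mol
Moles of O2 = 16.96 g ÷ 32.0 g/mol = 0.53 mol
Moles ÷ coefficient: C3H8: 2.59016/1 = 2.59, O2: 0.53/5 = 0.106
(a) O2 has the smaller value, so O2 is the limiting reagent.
(b) Moles of CO2 = 0.53 mol O2 × (3/5) = 0.318 mol; mass = 0.318 mol × 44.01 g/mol = 14 g
(c) C3H8 consumed = 0.53 × (1/5) = 0.106 mol; remaining = 2.59016 − 0.106 = 2.48416 mol; mass = 2.48416 mol × 44.09 g/mol = 109.5 g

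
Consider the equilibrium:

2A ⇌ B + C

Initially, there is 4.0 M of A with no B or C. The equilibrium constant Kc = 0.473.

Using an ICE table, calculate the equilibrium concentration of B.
[B] = 1.158 M

ICE: [A] = 4.0 − 2x, [B] = [C] = x.
Kc = x²/(4.0 − 2x)² = 0.473 ⇒ √Kc = x/(4.0 − 2x).
x = √0.473·4.0/(1 + 2√0.473) = 0.68775·4.0/2.3755 = 1.1581.
[B] = x = 1.158 M.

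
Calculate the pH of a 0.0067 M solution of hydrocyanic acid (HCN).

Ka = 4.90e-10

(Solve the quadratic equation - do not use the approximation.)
pH = 5.74

x² + Ka×x - Ka×C = 0. Using quadratic formula: [H⁺] = 1.8117e-06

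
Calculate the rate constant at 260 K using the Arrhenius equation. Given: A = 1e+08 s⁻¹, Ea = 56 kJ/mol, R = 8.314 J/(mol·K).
5.61e-04 s⁻¹

k = A·exp(-Ea/(R·T)) = 1e+08·exp(-56000/(8.314·260)) = 1e+08·exp(-25.9063) = 1e+08·5.6112e-12 = 5.61e-04 s⁻¹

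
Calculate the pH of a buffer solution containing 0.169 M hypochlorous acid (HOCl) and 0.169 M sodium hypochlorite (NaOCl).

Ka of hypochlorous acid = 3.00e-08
pH = 7.52

pKa = -log(3.00e-08) = 7.52. pH = pKa + log([A⁻]/[HA]) = 7.52 + log(0.169/0.169)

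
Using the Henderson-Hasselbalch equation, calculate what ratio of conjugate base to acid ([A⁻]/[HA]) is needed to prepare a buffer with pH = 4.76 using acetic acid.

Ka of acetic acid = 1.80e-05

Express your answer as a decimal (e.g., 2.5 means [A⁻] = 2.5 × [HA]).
[A⁻]/[HA] = 1.036

pKa = −log(1.80e-05) = 4.7447. pH = pKa + log([A⁻]/[HA]). 4.76 = 4.7447 + log(ratio). log(ratio) = 4.76 − 4.7447 = 0.0153. ratio = 10^(0.0153) = 1.036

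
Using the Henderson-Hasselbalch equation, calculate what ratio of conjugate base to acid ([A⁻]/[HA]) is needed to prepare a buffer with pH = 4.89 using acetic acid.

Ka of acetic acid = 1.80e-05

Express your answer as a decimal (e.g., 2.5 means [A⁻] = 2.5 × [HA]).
[A⁻]/[HA] = 1.397

pKa = −log(1.80e-05) = 4.7447. pH = pKa + log([A⁻]/[HA]). 4.89 = 4.7447 + log(ratio). log(ratio) = 4.89 − 4.7447 = 0.1453. ratio = 10^(0.1453) = 1.397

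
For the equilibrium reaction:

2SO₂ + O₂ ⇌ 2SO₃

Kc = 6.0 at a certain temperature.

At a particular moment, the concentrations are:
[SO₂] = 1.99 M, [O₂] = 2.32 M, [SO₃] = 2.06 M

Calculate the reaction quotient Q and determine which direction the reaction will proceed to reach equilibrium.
Q = 0.462, Q < K, reaction proceeds forward (toward products)

Q = ([SO₃]^2) / ([SO₂]^2 × [O₂])
  = ((2.06)^2) / ((1.99)^2·(2.32)) = 4.2436/9.1874 = 0.4619
Since Q = 0.4619 < Kc = 6.0, the reaction proceeds forward (toward products) to reach equilibrium.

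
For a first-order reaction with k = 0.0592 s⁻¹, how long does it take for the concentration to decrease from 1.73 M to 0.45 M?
22.75 s

From ln[A] = ln[A]₀ - k·t: t = ln([A]₀/[A])/k = ln(1.73/0.45)/0.0592 = ln(3.8444)/0.0592 = 1.3466/0.0592 = 22.75 s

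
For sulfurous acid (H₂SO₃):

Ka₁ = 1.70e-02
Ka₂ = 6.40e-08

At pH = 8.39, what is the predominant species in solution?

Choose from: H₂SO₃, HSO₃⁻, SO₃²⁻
SO₃²⁻

pKa1 = 1.77, pKa2 = 7.19. Each pKa is the crossover between adjacent species; pH = 8.39 lies in the region where SO₃²⁻ predominates.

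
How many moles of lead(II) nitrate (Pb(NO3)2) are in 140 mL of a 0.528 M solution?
Moles = Molarity × Volume (L)
Moles = 0.528 M × 0.14 L = 0.07392 mol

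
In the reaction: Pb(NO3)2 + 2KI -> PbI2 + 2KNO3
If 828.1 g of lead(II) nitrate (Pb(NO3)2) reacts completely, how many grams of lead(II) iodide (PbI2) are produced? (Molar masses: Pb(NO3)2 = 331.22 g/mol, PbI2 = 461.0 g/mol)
Moles of Pb(NO3)2 = 828.1 g ÷ 331.22 g/mol = 2.50015 mol
Mole ratio: 1 mol PbI2 / 1 mol Pb(NO3)2
Moles of PbI2 = 2.50015 × (1/1) = 2.50015 mol
Mass of PbI2 = 2.50015 mol × 461.0 g/mol = 1153 g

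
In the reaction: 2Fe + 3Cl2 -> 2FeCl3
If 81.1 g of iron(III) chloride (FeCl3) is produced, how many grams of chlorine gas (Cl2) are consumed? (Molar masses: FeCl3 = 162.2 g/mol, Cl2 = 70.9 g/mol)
Moles of FeCl3 = 81.1 g ÷ 162.2 g/mol = 0.5 mol
Mole ratio: 3 mol Cl2 / 2 mol FeCl3
Moles of Cl2 = 0.5 × (3/2) = 0.75 mol
Mass of Cl2 = 0.75 mol × 70.9 g/mol = 53.18 g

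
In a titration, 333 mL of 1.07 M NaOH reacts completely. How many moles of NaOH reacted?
Moles = Molarity × Volume (L)
Moles = 1.07 M × 0.333 L = 0.3563 mol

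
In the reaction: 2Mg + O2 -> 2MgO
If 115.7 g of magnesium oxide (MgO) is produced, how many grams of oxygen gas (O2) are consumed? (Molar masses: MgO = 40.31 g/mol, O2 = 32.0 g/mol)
Moles of MgO = 115.7 g ÷ 40.31 g/mol = 2.87026 mol
Mole ratio: 1 mol O2 / 2 mol MgO
Moles of O2 = 2.87026 × (1/2) = 1.43513 mol
Mass of O2 = 1.43513 mol × 32.0 g/mol = 45.92 g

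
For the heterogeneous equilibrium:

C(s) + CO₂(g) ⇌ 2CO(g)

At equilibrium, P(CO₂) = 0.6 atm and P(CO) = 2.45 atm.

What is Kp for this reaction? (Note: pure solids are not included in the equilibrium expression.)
K_p = 10.004

Solid C is excluded.
Kp = P(CO)²/P(CO₂) = (2.45)²/0.6 = 6.003/0.6 = 10.004.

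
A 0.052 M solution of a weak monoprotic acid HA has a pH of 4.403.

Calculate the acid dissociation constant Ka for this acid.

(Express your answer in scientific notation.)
K_a = 3.01e-08

[H⁺] = 10^(−pH) = 10^(−4.403) = 3.954e-05 M. For HA ⇌ H⁺ + A⁻, Ka = x²/(C − x) = (3.954e-05)²/(0.052 − 3.954e-05) = 3.01e-08.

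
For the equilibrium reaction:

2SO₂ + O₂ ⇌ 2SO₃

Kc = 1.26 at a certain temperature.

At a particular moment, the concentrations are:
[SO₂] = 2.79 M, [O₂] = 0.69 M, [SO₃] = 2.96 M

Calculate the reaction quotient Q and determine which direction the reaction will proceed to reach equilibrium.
Q = 1.631, Q > K, reaction proceeds reverse (toward reactants)

Q = ([SO₃]^2) / ([SO₂]^2 × [O₂])
  = ((2.96)^2) / ((2.79)^2·(0.69)) = 8.7616/5.371 = 1.631
Since Q = 1.631 > Kc = 1.26, the reaction proceeds reverse (toward reactants) to reach equilibrium.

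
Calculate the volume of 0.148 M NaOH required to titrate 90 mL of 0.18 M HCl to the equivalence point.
V_{base} = 109.5 mL

At equivalence: moles acid = moles base.
moles HCl = 0.18 M × 0.09 L = 0.0162 mol
V_NaOH = 0.0162 mol ÷ 0.148 M = 0.1095 L = 109.5 mL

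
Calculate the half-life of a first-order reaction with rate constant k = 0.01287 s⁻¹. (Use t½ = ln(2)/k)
53.86 s

t½ = ln(2)/k = 0.6931/0.01287 = 53.86 s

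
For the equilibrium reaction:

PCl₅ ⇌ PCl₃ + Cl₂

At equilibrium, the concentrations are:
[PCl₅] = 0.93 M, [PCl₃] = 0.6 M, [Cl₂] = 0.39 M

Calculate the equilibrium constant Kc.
K_c = 0.2516

Kc = ([PCl₃] × [Cl₂]) / ([PCl₅])
   = ((0.6)·(0.39)) / ((0.93))
   = 0.234 / 0.93 = 0.2516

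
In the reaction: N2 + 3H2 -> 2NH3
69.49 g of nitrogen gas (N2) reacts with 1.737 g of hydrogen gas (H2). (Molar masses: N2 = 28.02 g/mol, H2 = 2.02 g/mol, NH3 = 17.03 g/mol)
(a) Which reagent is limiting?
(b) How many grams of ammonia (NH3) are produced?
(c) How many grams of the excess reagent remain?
(a) H2, (b) 9.763 g, (c) 61.46 g

Moles of N2 = 69.49 g ÷ 28.02 g/mol = 2.48001 mol
Moles of H2 = 1.737 g ÷ 2.02 g/mol = 0.859901 mol
Moles ÷ coefficient: N2: 2.48001/1 = 2.48, H2: 0.859901/3 = 0.2866
(a) H2 has the smaller value, so H2 is the limiting reagent.
(b) Moles of NH3 = 0.859901 mol H2 × (2/3) = 0.573267 mol; mass = 0.573267 mol × 17.03 g/mol = 9.763 g
(c) N2 consumed = 0.859901 × (1/3) = 0.286634 mol; remaining = 2.48001 − 0.286634 = 2.19338 mol; mass = 2.19338 mol × 28.02 g/mol = 61.46 g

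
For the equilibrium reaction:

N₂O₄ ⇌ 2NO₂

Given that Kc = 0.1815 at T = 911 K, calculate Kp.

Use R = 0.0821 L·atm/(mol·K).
K_p = 13.5749

Δn = (moles gaseous products) − (moles gaseous reactants) = 1
T = 911 K; RT = 0.0821 × 911 = 74.7931
Kp = Kc·(RT)^Δn = 0.1815 × (74.7931)^1 = 0.1815 × 74.7931 = 13.5749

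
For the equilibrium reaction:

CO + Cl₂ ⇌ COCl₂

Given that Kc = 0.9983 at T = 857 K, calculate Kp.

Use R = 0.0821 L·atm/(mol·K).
K_p = 0.0142

Δn = (moles gaseous products) − (moles gaseous reactants) = -1
T = 857 K; RT = 0.0821 × 857 = 70.3597
Kp = Kc·(RT)^Δn = 0.9983 × (70.3597)^-1 = 0.9983 × 0.0142127 = 0.0142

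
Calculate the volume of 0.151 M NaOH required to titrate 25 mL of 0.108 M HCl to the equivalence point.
V_{base} = 17.9 mL

At equivalence: moles acid = moles base.
moles HCl = 0.108 M × 0.025 L = 0.0027 mol
V_NaOH = 0.0027 mol ÷ 0.151 M = 0.01788 L = 17.9 mL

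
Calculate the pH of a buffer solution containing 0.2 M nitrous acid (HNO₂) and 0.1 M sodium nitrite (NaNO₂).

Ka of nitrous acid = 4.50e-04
pH = 3.05

pKa = -log(4.50e-04) = 3.35. pH = pKa + log([A⁻]/[HA]) = 3.35 + log(0.1/0.2)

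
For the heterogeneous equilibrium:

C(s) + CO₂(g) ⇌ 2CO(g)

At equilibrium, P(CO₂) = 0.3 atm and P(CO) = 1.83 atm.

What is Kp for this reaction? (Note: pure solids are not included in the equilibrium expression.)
K_p = 11.163

Solid C is excluded.
Kp = P(CO)²/P(CO₂) = (1.83)²/0.3 = 3.349/0.3 = 11.163.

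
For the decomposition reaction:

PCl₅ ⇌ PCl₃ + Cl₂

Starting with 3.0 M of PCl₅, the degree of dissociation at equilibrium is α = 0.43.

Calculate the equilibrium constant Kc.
K_c = 0.9732

x = α·[A]₀ = 0.43 × 3.0 = 1.29 M dissociated.
At eq: [PCl₅] = 3.0 − 1.29 = 1.71 M; [PCl₃] = [Cl₂] = x = 1.29 M.
Kc = [PCl₃][Cl₂]/[PCl₅] = (1.29)²/1.71 = 0.9732.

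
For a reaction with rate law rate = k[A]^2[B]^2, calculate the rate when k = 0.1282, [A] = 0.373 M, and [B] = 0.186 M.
0.0006171 M/s

rate = k·[A]^2·[B]^2 = 0.1282·(0.373)^2·(0.186)^2 = 0.1282·0.139129·0.034596 = 0.0006171 M/s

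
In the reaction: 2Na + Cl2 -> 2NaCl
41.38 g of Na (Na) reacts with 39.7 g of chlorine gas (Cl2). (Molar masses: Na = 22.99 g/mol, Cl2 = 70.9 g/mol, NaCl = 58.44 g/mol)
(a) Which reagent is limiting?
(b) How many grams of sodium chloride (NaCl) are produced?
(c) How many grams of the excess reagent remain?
(a) Cl2, (b) 65.45 g, (c) 15.63 g

Moles of Na = 41.38 g ÷ 22.99 g/mol = 1.79991 mol
Moles of Cl2 = 39.7 g ÷ 70.9 g/mol = 0.559944 mol
Moles ÷ coefficient: Na: 1.79991/2 = 0.9, Cl2: 0.559944/1 = 0.5599
(a) Cl2 has the smaller value, so Cl2 is the limiting reagent.
(b) Moles of NaCl = 0.559944 mol Cl2 × (2/1) = 1.11989 mol; mass = 1.11989 mol × 58.44 g/mol = 65.45 g
(c) Na consumed = 0.559944 × (2/1) = 1.11989 mol; remaining = 1.79991 − 1.11989 = 0.680026 mol; mass = 0.680026 mol × 22.99 g/mol = 15.63 g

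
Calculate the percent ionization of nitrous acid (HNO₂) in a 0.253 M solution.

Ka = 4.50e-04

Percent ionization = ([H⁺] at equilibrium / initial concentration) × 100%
Percent ionization = 4.13%

Let x = [H⁺]. Ka = x²/(C - x) ⇒ x² + (4.50e-04)x - (4.50e-04)(0.253) = 0. x = 1.0447e-02. Percent = (1.0447e-02/0.253) × 100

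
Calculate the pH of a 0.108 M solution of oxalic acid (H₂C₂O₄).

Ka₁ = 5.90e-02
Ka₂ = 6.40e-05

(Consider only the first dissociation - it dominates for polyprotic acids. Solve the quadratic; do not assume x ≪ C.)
pH = 1.25

x² + Ka₁·x − Ka₁·C = 0 with Ka₁ = 5.90e-02, C = 0.108.
x = (−Ka₁ + √(Ka₁² + 4·Ka₁·C))/2 = 5.5601e-02 M, so pH = 1.25.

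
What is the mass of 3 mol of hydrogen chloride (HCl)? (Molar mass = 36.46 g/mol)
Mass = 3 mol × 36.46 g/mol = 109.4 g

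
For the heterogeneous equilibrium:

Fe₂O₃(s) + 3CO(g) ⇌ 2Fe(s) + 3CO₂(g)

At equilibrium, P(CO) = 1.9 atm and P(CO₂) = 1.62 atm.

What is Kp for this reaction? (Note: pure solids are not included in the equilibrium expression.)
K_p = 0.620

Solids (Fe₂O₃, Fe) are excluded.
Kp = P(CO₂)³/P(CO)³ = (1.62)³/(1.9)³ = 4.252/6.859 = 0.620.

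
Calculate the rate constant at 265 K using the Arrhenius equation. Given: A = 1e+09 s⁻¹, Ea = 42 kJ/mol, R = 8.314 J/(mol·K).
5.26e+00 s⁻¹

k = A·exp(-Ea/(R·T)) = 1e+09·exp(-42000/(8.314·265)) = 1e+09·exp(-19.0631) = 1e+09·5.2602e-09 = 5.26e+00 s⁻¹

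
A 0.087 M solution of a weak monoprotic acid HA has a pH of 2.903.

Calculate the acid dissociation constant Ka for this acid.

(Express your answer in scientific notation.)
K_a = 1.82e-05

[H⁺] = 10^(−pH) = 10^(−2.903) = 1.250e-03 M. For HA ⇌ H⁺ + A⁻, Ka = x²/(C − x) = (1.250e-03)²/(0.087 − 1.250e-03) = 1.82e-05.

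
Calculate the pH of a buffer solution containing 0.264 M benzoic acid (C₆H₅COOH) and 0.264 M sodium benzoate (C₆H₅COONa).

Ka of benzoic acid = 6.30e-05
pH = 4.20

pKa = -log(6.30e-05) = 4.20. pH = pKa + log([A⁻]/[HA]) = 4.20 + log(0.264/0.264)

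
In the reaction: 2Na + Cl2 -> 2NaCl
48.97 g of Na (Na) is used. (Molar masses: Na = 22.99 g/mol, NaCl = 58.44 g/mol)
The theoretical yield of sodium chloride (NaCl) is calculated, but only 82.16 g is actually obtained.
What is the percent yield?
Moles of Na = 48.97 g ÷ 22.99 g/mol = 2.13006 mol
Mole ratio: 2 mol NaCl / 2 mol Na
Moles of NaCl = 2.13006 × (2/2) = 2.13006 mol
Theoretical yield = 2.13006 mol × 58.44 g/mol = 124.48 g
Actual yield = 82.16 g
Percent yield = (82.16 / 124.48) × 100% = 66.0%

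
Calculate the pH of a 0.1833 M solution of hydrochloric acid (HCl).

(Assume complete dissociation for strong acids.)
pH = 0.74

[H⁺] = 0.1833 M for strong acid. pH = -log[H⁺] = -log(0.1833)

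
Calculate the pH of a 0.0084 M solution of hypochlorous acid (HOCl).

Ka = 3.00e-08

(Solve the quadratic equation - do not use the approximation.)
pH = 4.80

x² + Ka×x - Ka×C = 0. Using quadratic formula: [H⁺] = 1.5860e-05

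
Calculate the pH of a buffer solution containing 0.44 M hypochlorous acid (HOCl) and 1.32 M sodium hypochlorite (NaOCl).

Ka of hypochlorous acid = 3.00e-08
pH = 8.00

pKa = -log(3.00e-08) = 7.52. pH = pKa + log([A⁻]/[HA]) = 7.52 + log(1.32/0.44)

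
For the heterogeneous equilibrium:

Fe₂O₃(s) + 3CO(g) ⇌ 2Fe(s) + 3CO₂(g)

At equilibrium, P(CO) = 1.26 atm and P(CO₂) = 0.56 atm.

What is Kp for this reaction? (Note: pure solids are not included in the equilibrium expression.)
K_p = 0.088

Solids (Fe₂O₃, Fe) are excluded.
Kp = P(CO₂)³/P(CO)³ = (0.56)³/(1.26)³ = 0.1756/2 = 0.088.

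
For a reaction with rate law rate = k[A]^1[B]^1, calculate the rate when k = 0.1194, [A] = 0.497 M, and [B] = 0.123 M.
0.007299 M/s

rate = k·[A]^1·[B]^1 = 0.1194·(0.497)^1·(0.123)^1 = 0.1194·0.497·0.123 = 0.007299 M/s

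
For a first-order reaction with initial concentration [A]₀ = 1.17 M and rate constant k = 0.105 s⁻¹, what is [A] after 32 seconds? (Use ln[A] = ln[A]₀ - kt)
0.0406 M

ln[A] = ln[A]₀ - k·t = ln(1.17) - (0.105)·(32) = 0.1570 - 3.3600 = -3.2030
[A] = e^(-3.2030) = 0.0406 M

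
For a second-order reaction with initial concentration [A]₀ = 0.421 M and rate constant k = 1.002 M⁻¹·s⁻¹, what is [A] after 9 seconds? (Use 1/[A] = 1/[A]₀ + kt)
0.0878 M

1/[A] = 1/[A]₀ + k·t = 1/0.421 + (1.002)·(9) = 2.3753 + 9.0180 = 11.3933
[A] = 1/11.3933 = 0.0878 M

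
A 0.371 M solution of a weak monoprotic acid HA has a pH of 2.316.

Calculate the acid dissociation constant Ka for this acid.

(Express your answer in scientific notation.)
K_a = 6.37e-05

[H⁺] = 10^(−pH) = 10^(−2.316) = 4.831e-03 M. For HA ⇌ H⁺ + A⁻, Ka = x²/(C − x) = (4.831e-03)²/(0.371 − 4.831e-03) = 6.37e-05.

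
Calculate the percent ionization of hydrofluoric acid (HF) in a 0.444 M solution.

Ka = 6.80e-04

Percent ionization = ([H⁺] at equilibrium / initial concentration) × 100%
Percent ionization = 3.84%

Let x = [H⁺]. Ka = x²/(C - x) ⇒ x² + (6.80e-04)x - (6.80e-04)(0.444) = 0. x = 1.7039e-02. Percent = (1.7039e-02/0.444) × 100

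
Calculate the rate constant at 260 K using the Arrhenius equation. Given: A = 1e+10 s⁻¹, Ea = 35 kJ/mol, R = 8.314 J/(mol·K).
9.29e+02 s⁻¹

k = A·exp(-Ea/(R·T)) = 1e+10·exp(-35000/(8.314·260)) = 1e+10·exp(-16.1914) = 1e+10·9.2931e-08 = 9.29e+02 s⁻¹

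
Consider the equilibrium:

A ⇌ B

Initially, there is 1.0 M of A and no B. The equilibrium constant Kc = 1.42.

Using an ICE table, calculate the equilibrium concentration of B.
[B] = 0.587 M

ICE: [A] = 1.0 − x, [B] = x.
Kc = x/(1.0 − x) = 1.42 ⇒ x = 1.42·1.0/(1 + 1.42) = 1.42/2.42 = 0.5868.
[B] = x = 0.587 M.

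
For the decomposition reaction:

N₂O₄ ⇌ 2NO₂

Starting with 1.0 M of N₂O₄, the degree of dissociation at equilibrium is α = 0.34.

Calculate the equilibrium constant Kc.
K_c = 0.7006

x = α·[A]₀ = 0.34 × 1.0 = 0.34 M dissociated.
At eq: [N₂O₄] = 1.0 − 0.34 = 0.66 M; [NO₂] = 2x = 0.68 M.
Kc = [NO₂]²/[N₂O₄] = (0.68)²/0.66 = 0.7006.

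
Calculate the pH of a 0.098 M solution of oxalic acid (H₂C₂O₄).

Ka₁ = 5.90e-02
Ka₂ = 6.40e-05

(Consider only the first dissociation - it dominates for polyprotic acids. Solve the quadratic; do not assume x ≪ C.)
pH = 1.28

x² + Ka₁·x − Ka₁·C = 0 with Ka₁ = 5.90e-02, C = 0.098.
x = (−Ka₁ + √(Ka₁² + 4·Ka₁·C))/2 = 5.2061e-02 M, so pH = 1.28.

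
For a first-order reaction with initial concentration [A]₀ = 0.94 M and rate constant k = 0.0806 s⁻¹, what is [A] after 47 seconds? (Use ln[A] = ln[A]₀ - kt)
0.0213 M

ln[A] = ln[A]₀ - k·t = ln(0.94) - (0.0806)·(47) = -0.0619 - 3.7882 = -3.8501
[A] = e^(-3.8501) = 0.0213 M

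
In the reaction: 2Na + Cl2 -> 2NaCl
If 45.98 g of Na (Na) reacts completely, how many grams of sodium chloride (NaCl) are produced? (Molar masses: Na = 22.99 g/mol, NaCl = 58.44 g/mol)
Moles of Na = 45.98 g ÷ 22.99 g/mol = 2 mol
Mole ratio: 2 mol NaCl / 2 mol Na
Moles of NaCl = 2 × (2/2) = 2 mol
Mass of NaCl = 2 mol × 58.44 g/mol = 116.9 g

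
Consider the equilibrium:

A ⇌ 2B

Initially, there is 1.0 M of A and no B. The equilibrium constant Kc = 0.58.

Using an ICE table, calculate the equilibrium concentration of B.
[B] = 0.630 M

ICE: [A] = 1.0 − x, [B] = 2x.
Kc = (2x)²/(1.0 − x) = 0.58 ⇒ 4x² + 0.58x − 0.58 = 0.
x = (−0.58 + √(0.58² + 4·4·0.58))/(2·4) = (−0.58 + √9.6164)/8 = 0.31513.
[B] = 2x = 0.630 M.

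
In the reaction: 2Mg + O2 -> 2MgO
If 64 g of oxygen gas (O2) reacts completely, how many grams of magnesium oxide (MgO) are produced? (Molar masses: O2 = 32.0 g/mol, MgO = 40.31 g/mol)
Moles of O2 = 64 g ÷ 32.0 g/mol = 2 mol
Mole ratio: 2 mol MgO / 1 mol O2
Moles of MgO = 2 × (2/1) = 4 mol
Mass of MgO = 4 mol × 40.31 g/mol = 161.2 g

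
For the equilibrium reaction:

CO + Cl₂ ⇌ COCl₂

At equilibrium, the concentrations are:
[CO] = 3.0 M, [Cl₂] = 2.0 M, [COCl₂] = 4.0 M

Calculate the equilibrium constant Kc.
K_c = 0.6667

Kc = ([COCl₂]) / ([CO] × [Cl₂])
   = ((4.0)) / ((3.0)·(2.0))
   = 4 / 6 = 0.6667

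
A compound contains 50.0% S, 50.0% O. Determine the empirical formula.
Moles of S = 50.0 g / 32.07 g/mol = 1.559 mol
Moles of O = 50.0 g / 16.0 g/mol = 3.125 mol

Smallest moles = 1.559
Divide all by smallest:
S: 1.559 / 1.559 = 1.00
O: 3.125 / 1.559 = 2.00

Empirical formula: SO2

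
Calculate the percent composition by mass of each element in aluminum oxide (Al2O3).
Al: 52.92%, O: 47.08%

Molar mass of Al2O3 = 101.96 g/mol
% Al = (2 × 26.98) / 101.96 × 100% = 53.96 / 101.96 × 100% = 52.92%
% O = (3 × 16.0) / 101.96 × 100% = 48 / 101.96 × 100% = 47.08%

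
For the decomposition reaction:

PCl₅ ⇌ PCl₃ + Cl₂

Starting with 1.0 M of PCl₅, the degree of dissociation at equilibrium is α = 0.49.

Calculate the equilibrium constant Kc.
K_c = 0.4708

x = α·[A]₀ = 0.49 × 1.0 = 0.49 M dissociated.
At eq: [PCl₅] = 1.0 − 0.49 = 0.51 M; [PCl₃] = [Cl₂] = x = 0.49 M.
Kc = [PCl₃][Cl₂]/[PCl₅] = (0.49)²/0.51 = 0.4708.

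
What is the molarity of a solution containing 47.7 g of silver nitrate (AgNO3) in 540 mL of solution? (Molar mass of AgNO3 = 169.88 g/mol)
Moles of AgNO3 = 47.7 g ÷ 169.88 g/mol = 0.280786 mol
Volume = 540 mL = 0.54 L
Molarity = 0.280786 mol ÷ 0.54 L = 0.52 M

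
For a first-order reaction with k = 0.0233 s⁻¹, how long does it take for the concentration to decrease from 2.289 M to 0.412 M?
73.60 s

From ln[A] = ln[A]₀ - k·t: t = ln([A]₀/[A])/k = ln(2.289/0.412)/0.0233 = ln(5.5558)/0.0233 = 1.7148/0.0233 = 73.60 s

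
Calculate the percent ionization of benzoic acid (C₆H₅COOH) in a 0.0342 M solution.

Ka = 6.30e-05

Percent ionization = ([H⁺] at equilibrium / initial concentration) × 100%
Percent ionization = 4.2%

Let x = [H⁺]. Ka = x²/(C - x) ⇒ x² + (6.30e-05)x - (6.30e-05)(0.0342) = 0. x = 1.4367e-03. Percent = (1.4367e-03/0.0342) × 100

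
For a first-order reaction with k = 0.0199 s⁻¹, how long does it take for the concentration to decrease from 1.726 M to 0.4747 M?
64.87 s

From ln[A] = ln[A]₀ - k·t: t = ln([A]₀/[A])/k = ln(1.726/0.4747)/0.0199 = ln(3.6360)/0.0199 = 1.2909/0.0199 = 64.87 s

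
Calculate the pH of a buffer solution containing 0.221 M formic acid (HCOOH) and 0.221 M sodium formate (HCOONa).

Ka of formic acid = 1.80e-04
pH = 3.74

pKa = -log(1.80e-04) = 3.74. pH = pKa + log([A⁻]/[HA]) = 3.74 + log(0.221/0.221)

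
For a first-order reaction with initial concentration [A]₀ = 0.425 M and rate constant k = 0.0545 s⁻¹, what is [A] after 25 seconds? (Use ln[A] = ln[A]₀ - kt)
0.1088 M

ln[A] = ln[A]₀ - k·t = ln(0.425) - (0.0545)·(25) = -0.8557 - 1.3625 = -2.2182
[A] = e^(-2.2182) = 0.1088 M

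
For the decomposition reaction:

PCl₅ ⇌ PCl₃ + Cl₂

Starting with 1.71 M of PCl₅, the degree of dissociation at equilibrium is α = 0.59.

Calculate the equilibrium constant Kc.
K_c = 1.4518

x = α·[A]₀ = 0.59 × 1.71 = 1.009 M dissociated.
At eq: [PCl₅] = 1.71 − 1.009 = 0.7011 M; [PCl₃] = [Cl₂] = x = 1.009 M.
Kc = [PCl₃][Cl₂]/[PCl₅] = (1.009)²/0.7011 = 1.452.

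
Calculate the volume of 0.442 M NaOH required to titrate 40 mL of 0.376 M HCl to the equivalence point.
V_{base} = 34.0 mL

At equivalence: moles acid = moles base.
moles HCl = 0.376 M × 0.04 L = 0.01504 mol
V_NaOH = 0.01504 mol ÷ 0.442 M = 0.03403 L = 34.0 mL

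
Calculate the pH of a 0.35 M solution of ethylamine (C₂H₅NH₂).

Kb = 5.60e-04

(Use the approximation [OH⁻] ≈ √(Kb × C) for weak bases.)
pH = 12.15

[OH⁻] = √(Kb × C) = √(5.60e-04 × 0.35) = 1.4000e-02. pOH = 1.85, pH = 14 - pOH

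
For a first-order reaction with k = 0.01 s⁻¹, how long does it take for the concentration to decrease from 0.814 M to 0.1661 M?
158.94 s

From ln[A] = ln[A]₀ - k·t: t = ln([A]₀/[A])/k = ln(0.814/0.1661)/0.01 = ln(4.9007)/0.01 = 1.5894/0.01 = 158.94 s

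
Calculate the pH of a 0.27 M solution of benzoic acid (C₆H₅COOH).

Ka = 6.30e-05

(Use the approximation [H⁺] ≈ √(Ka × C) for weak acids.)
pH = 2.38

[H⁺] = √(Ka × C) = √(6.30e-05 × 0.27) = 4.1243e-03. pH = -log(4.1243e-03)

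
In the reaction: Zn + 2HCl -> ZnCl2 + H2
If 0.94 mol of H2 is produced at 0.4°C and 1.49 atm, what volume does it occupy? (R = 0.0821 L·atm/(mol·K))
T = 0.4°C + 273.15 = 273.55 K
V = nRT/P = (0.94 × 0.0821 × 273.55) / 1.49
V = 14.17 L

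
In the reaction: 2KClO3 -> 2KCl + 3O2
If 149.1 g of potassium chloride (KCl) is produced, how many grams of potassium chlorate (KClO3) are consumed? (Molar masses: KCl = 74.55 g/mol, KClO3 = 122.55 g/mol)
Moles of KCl = 149.1 g ÷ 74.55 g/mol = 2 mol
Mole ratio: 2 mol KClO3 / 2 mol KCl
Moles of KClO3 = 2 × (2/2) = 2 mol
Mass of KClO3 = 2 mol × 122.55 g/mol = 245.1 g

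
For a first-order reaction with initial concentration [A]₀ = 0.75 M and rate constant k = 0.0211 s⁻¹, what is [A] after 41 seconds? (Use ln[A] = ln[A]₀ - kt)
0.3158 M

ln[A] = ln[A]₀ - k·t = ln(0.75) - (0.0211)·(41) = -0.2877 - 0.8651 = -1.1528
[A] = e^(-1.1528) = 0.3158 M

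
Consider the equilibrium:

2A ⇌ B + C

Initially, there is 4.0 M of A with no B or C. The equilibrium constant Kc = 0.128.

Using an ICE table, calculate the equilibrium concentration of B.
[B] = 0.834 M

ICE: [A] = 4.0 − 2x, [B] = [C] = x.
Kc = x²/(4.0 − 2x)² = 0.128 ⇒ √Kc = x/(4.0 − 2x).
x = √0.128·4.0/(1 + 2√0.128) = 0.35777·4.0/1.7155 = 0.83419.
[B] = x = 0.834 M.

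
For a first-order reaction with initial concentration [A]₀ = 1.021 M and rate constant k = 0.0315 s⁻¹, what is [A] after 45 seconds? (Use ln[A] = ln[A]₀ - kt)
0.2474 M

ln[A] = ln[A]₀ - k·t = ln(1.021) - (0.0315)·(45) = 0.0208 - 1.4175 = -1.3967
[A] = e^(-1.3967) = 0.2474 M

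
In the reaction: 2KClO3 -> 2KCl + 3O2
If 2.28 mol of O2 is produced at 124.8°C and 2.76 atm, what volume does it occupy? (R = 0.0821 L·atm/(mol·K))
T = 124.8°C + 273.15 = 397.95 K
V = nRT/P = (2.28 × 0.0821 × 397.95) / 2.76
V = 26.99 L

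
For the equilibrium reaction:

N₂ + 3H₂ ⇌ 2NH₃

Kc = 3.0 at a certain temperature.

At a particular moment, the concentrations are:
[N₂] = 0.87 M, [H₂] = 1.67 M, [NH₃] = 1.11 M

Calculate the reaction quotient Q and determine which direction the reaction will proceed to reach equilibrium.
Q = 0.304, Q < K, reaction proceeds forward (toward products)

Q = ([NH₃]^2) / ([N₂] × [H₂]^3)
  = ((1.11)^2) / ((0.87)·(1.67)^3) = 1.2321/4.052 = 0.3041
Since Q = 0.3041 < Kc = 3.0, the reaction proceeds forward (toward products) to reach equilibrium.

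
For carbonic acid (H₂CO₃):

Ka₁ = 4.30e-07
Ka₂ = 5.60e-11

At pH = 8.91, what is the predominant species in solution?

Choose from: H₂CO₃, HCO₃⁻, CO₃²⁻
HCO₃⁻

pKa1 = 6.37, pKa2 = 10.25. Each pKa is the crossover between adjacent species; pH = 8.91 lies in the region where HCO₃⁻ predominates.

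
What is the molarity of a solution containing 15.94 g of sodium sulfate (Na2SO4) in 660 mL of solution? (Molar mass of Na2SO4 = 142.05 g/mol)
Moles of Na2SO4 = 15.94 g ÷ 142.05 g/mol = 0.112214 mol
Volume = 660 mL = 0.66 L
Molarity = 0.112214 mol ÷ 0.66 L = 0.17 M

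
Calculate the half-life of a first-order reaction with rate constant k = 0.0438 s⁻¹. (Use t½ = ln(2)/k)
15.83 s

t½ = ln(2)/k = 0.6931/0.0438 = 15.83 s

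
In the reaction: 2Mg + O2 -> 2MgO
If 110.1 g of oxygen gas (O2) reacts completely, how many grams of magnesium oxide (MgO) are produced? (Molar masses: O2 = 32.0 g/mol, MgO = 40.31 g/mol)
Moles of O2 = 110.1 g ÷ 32.0 g/mol = 3.44062 mol
Mole ratio: 2 mol MgO / 1 mol O2
Moles of MgO = 3.44062 × (2/1) = 6.88125 mol
Mass of MgO = 6.88125 mol × 40.31 g/mol = 277.4 g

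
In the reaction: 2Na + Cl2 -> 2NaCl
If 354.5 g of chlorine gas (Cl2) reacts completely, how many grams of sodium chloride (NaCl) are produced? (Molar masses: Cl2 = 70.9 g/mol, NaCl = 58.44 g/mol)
Moles of Cl2 = 354.5 g ÷ 70.9 g/mol = 5 mol
Mole ratio: 2 mol NaCl / 1 mol Cl2
Moles of NaCl = 5 × (2/1) = 10 mol
Mass of NaCl = 10 mol × 58.44 g/mol = 584.4 g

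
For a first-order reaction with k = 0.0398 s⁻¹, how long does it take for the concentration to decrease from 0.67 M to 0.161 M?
35.83 s

From ln[A] = ln[A]₀ - k·t: t = ln([A]₀/[A])/k = ln(0.67/0.161)/0.0398 = ln(4.1615)/0.0398 = 1.4259/0.0398 = 35.83 s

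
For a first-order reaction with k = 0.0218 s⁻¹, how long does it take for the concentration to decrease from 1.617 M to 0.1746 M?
102.10 s

From ln[A] = ln[A]₀ - k·t: t = ln([A]₀/[A])/k = ln(1.617/0.1746)/0.0218 = ln(9.2612)/0.0218 = 2.2258/0.0218 = 102.10 s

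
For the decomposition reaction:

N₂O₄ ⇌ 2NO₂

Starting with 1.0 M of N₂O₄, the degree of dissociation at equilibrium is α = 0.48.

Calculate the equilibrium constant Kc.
K_c = 1.7723

x = α·[A]₀ = 0.48 × 1.0 = 0.48 M dissociated.
At eq: [N₂O₄] = 1.0 − 0.48 = 0.52 M; [NO₂] = 2x = 0.96 M.
Kc = [NO₂]²/[N₂O₄] = (0.96)²/0.52 = 1.772.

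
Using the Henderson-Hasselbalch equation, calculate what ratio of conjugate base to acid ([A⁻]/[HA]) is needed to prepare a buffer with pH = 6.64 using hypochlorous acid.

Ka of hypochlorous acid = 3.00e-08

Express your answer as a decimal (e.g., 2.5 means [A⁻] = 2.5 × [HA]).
[A⁻]/[HA] = 0.131

pKa = −log(3.00e-08) = 7.5229. pH = pKa + log([A⁻]/[HA]). 6.64 = 7.5229 + log(ratio). log(ratio) = 6.64 − 7.5229 = -0.8829. ratio = 10^(-0.8829) = 0.131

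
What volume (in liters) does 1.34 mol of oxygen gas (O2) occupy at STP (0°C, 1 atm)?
At STP, 1 mol of gas occupies 22.4 L
Volume = 1.34 mol × 22.4 L/mol = 30.02 L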